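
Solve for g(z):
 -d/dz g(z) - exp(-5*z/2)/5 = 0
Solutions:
 g(z) = C1 + 2*exp(-5*z/2)/25


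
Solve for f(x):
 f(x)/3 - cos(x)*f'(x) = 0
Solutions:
 f(x) = C1*(sin(x) + 1)^(1/6)/(sin(x) - 1)^(1/6)


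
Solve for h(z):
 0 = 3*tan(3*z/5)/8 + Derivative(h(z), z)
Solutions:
 h(z) = C1 + 5*log(cos(3*z/5))/8


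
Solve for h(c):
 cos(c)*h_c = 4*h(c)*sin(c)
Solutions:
 h(c) = C1/cos(c)^4


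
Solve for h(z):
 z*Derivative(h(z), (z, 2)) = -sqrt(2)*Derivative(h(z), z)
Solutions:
 h(z) = C1 + C2*z^(1 - sqrt(2))


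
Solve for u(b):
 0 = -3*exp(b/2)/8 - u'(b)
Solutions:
 u(b) = C1 - 3*exp(b/2)/4


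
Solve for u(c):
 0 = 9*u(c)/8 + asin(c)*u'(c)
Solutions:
 u(c) = C1*exp(-9*Integral(1/asin(c), c)/8)


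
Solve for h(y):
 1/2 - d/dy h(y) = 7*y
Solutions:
 h(y) = C1 - 7*y^2/2 + y/2


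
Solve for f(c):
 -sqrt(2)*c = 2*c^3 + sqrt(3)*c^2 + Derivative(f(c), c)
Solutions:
 f(c) = C1 - c^4/2 - sqrt(3)*c^3/3 - sqrt(2)*c^2/2


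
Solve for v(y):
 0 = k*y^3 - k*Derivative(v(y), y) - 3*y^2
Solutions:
 v(y) = C1 + y^4/4 - y^3/k


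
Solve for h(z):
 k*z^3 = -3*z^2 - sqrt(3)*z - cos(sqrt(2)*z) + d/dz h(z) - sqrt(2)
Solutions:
 h(z) = C1 + k*z^4/4 + z^3 + sqrt(3)*z^2/2 + sqrt(2)*z + sqrt(2)*sin(sqrt(2)*z)/2


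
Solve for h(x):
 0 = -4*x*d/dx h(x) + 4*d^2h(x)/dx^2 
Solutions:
 h(x) = C1 + C2*erfi(sqrt(2)*x/2)


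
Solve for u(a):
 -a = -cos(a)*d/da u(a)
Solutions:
 u(a) = C1 + Integral(a/cos(a), a)


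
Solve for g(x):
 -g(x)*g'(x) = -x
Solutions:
 g(x) = -sqrt(C1 + x^2)
 g(x) = sqrt(C1 + x^2)


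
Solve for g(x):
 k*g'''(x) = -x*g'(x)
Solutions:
 g(x) = C1 + Integral(C2*airyai(x*(-1/k)^(1/3)) + C3*airybi(x*(-1/k)^(1/3)), x)


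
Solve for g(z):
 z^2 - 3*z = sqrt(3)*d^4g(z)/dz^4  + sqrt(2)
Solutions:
 g(z) = C1 + C2*z + C3*z^2 + C4*z^3 + sqrt(3)*z^6/1080 - sqrt(3)*z^5/120 - sqrt(6)*z^4/72


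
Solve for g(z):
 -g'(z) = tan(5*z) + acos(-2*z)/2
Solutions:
 g(z) = C1 - z*acos(-2*z)/2 - sqrt(1 - 4*z^2)/4 + log(cos(5*z))/5


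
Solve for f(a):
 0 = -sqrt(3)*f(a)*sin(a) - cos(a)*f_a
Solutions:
 f(a) = C1*cos(a)^(sqrt(3))


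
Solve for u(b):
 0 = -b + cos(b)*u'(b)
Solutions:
 u(b) = C1 + Integral(b/cos(b), b)


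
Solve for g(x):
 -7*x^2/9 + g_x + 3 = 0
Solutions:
 g(x) = C1 + 7*x^3/27 - 3*x


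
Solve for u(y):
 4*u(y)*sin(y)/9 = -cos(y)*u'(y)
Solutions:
 u(y) = C1*cos(y)^(4/9)


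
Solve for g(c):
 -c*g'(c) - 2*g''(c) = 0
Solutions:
 g(c) = C1 + C2*erf(c/2)


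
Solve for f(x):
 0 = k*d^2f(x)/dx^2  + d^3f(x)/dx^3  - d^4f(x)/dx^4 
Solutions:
 f(x) = C1 + C2*x + C3*exp(x*(1 - sqrt(4*k + 1))/2) + C4*exp(x*(sqrt(4*k + 1) + 1)/2)


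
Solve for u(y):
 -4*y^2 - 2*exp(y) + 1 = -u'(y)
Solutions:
 u(y) = C1 + 4*y^3/3 - y + 2*exp(y)


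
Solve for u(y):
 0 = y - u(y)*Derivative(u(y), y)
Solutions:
 u(y) = -sqrt(C1 + y^2)
 u(y) = sqrt(C1 + y^2)


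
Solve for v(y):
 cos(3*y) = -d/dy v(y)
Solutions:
 v(y) = C1 - sin(3*y)/3


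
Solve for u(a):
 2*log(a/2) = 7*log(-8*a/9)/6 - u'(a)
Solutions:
 u(a) = C1 - 5*a*log(a)/6 + a*(-14*log(3) + 5 + 33*log(2) + 7*I*pi)/6


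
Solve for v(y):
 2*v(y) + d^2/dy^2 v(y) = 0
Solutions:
 v(y) = C1*sin(sqrt(2)*y) + C2*cos(sqrt(2)*y)


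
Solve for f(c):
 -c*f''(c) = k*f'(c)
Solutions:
 f(c) = C1 + c^(1 - re(k))*(C2*sin(log(c)*Abs(im(k))) + C3*cos(log(c)*im(k)))


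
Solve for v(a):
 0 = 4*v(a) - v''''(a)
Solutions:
 v(a) = C1*exp(-sqrt(2)*a) + C2*exp(sqrt(2)*a) + C3*sin(sqrt(2)*a) + C4*cos(sqrt(2)*a)


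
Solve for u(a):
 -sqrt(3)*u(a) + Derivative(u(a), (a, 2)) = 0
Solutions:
 u(a) = C1*exp(-3^(1/4)*a) + C2*exp(3^(1/4)*a)


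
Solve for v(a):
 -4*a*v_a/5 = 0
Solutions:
 v(a) = C1


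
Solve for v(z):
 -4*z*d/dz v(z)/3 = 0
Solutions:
 v(z) = C1


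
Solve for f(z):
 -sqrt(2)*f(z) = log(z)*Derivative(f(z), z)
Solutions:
 f(z) = C1*exp(-sqrt(2)*li(z))


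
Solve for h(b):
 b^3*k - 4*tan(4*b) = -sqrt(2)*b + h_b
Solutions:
 h(b) = C1 + b^4*k/4 + sqrt(2)*b^2/2 + log(cos(4*b))


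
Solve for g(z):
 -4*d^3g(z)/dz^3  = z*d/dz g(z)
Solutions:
 g(z) = C1 + Integral(C2*airyai(-2^(1/3)*z/2) + C3*airybi(-2^(1/3)*z/2), z)


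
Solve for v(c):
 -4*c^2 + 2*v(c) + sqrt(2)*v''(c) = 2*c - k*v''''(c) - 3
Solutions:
 v(c) = C1*exp(-2^(3/4)*c*sqrt((-sqrt(1 - 4*k) - 1)/k)/2) + C2*exp(2^(3/4)*c*sqrt((-sqrt(1 - 4*k) - 1)/k)/2) + C3*exp(-2^(3/4)*c*sqrt((sqrt(1 - 4*k) - 1)/k)/2) + C4*exp(2^(3/4)*c*sqrt((sqrt(1 - 4*k) - 1)/k)/2) + 2*c^2 + c - 2*sqrt(2) - 3/2


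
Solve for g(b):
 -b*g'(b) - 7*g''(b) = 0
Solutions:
 g(b) = C1 + C2*erf(sqrt(14)*b/14)


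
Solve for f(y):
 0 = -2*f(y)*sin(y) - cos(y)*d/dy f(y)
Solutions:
 f(y) = C1*cos(y)^2


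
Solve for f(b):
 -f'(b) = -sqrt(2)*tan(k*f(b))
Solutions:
 f(b) = Piecewise((-asin(exp(C1*k + sqrt(2)*b*k))/k + pi/k, Ne(k, 0)), (nan, True))
 f(b) = Piecewise((asin(exp(C1*k + sqrt(2)*b*k))/k, Ne(k, 0)), (nan, True))


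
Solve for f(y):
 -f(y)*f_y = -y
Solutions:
 f(y) = -sqrt(C1 + y^2)
 f(y) = sqrt(C1 + y^2)


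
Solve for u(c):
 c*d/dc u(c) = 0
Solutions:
 u(c) = C1


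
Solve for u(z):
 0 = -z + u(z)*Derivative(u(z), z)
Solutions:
 u(z) = -sqrt(C1 + z^2)
 u(z) = sqrt(C1 + z^2)


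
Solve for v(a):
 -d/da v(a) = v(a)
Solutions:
 v(a) = C1*exp(-a)


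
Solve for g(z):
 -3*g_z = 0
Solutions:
 g(z) = C1


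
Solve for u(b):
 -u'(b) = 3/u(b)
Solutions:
 u(b) = -sqrt(C1 - 6*b)
 u(b) = sqrt(C1 - 6*b)


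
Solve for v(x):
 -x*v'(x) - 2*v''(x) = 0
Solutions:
 v(x) = C1 + C2*erf(x/2)


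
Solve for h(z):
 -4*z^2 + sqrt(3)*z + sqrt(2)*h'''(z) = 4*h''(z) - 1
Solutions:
 h(z) = C1 + C2*z + C3*exp(2*sqrt(2)*z) - z^4/12 + z^3*(-2*sqrt(2) + sqrt(3))/24 + sqrt(6)*z^2/32


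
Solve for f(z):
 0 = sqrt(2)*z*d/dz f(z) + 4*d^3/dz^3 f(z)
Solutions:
 f(z) = C1 + Integral(C2*airyai(-sqrt(2)*z/2) + C3*airybi(-sqrt(2)*z/2), z)


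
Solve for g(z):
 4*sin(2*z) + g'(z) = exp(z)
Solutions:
 g(z) = C1 + exp(z) + 2*cos(2*z)


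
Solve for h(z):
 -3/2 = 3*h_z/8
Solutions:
 h(z) = C1 - 4*z


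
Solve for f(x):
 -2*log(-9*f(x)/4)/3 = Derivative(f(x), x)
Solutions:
 3*Integral(1/(log(-_y) - 2*log(2) + 2*log(3)), (_y, f(x)))/2 = C1 - x


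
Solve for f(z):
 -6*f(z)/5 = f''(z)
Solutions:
 f(z) = C1*sin(sqrt(30)*z/5) + C2*cos(sqrt(30)*z/5)


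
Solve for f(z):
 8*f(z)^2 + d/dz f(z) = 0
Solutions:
 f(z) = 1/(C1 + 8*z)


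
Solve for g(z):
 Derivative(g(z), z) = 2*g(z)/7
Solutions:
 g(z) = C1*exp(2*z/7)


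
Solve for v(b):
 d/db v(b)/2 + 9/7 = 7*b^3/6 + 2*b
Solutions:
 v(b) = C1 + 7*b^4/12 + 2*b^2 - 18*b/7


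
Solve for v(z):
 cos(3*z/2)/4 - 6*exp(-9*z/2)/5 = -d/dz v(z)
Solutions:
 v(z) = C1 - sin(3*z/2)/6 - 4*exp(-9*z/2)/15


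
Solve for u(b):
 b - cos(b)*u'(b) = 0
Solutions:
 u(b) = C1 + Integral(b/cos(b), b)


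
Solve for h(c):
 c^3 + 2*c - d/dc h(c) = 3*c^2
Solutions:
 h(c) = C1 + c^4/4 - c^3 + c^2


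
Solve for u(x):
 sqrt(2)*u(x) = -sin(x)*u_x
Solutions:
 u(x) = C1*(cos(x) + 1)^(sqrt(2)/2)/(cos(x) - 1)^(sqrt(2)/2)


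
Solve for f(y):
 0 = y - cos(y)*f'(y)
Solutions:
 f(y) = C1 + Integral(y/cos(y), y)


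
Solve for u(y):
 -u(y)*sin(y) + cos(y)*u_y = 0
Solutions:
 u(y) = C1/cos(y)


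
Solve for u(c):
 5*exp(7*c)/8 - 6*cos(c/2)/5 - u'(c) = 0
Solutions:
 u(c) = C1 + 5*exp(7*c)/56 - 12*sin(c/2)/5


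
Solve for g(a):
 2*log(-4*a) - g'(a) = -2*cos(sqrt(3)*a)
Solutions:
 g(a) = C1 + 2*a*log(-a) - 2*a + 4*a*log(2) + 2*sqrt(3)*sin(sqrt(3)*a)/3


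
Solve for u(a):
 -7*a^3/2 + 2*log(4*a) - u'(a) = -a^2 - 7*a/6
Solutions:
 u(a) = C1 - 7*a^4/8 + a^3/3 + 7*a^2/12 + 2*a*log(a) - 2*a + 4*a*log(2)


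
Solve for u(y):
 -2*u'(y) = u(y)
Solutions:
 u(y) = C1*exp(-y/2)


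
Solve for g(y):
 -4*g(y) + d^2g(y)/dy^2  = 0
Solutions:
 g(y) = C1*exp(-2*y) + C2*exp(2*y)


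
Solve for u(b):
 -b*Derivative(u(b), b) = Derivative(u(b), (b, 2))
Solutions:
 u(b) = C1 + C2*erf(sqrt(2)*b/2)


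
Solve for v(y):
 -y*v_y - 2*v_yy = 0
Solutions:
 v(y) = C1 + C2*erf(y/2)


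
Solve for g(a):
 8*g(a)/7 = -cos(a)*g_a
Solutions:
 g(a) = C1*(sin(a) - 1)^(4/7)/(sin(a) + 1)^(4/7)


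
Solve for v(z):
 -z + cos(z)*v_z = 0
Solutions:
 v(z) = C1 + Integral(z/cos(z), z)


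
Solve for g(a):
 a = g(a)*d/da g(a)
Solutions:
 g(a) = -sqrt(C1 + a^2)
 g(a) = sqrt(C1 + a^2)


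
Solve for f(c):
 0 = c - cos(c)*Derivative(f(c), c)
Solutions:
 f(c) = C1 + Integral(c/cos(c), c)


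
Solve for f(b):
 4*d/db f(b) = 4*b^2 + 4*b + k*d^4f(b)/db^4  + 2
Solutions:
 f(b) = C1 + C2*exp(2^(2/3)*b*(1/k)^(1/3)) + C3*exp(2^(2/3)*b*(-1 + sqrt(3)*I)*(1/k)^(1/3)/2) + C4*exp(-2^(2/3)*b*(1 + sqrt(3)*I)*(1/k)^(1/3)/2) + b^3/3 + b^2/2 + b/2


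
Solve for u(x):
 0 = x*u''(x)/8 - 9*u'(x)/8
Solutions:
 u(x) = C1 + C2*x^10


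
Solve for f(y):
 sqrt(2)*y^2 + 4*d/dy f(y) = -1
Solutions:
 f(y) = C1 - sqrt(2)*y^3/12 - y/4


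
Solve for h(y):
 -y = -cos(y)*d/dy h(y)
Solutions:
 h(y) = C1 + Integral(y/cos(y), y)


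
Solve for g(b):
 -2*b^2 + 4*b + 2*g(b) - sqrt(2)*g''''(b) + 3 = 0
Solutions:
 g(b) = C1*exp(-2^(1/8)*b) + C2*exp(2^(1/8)*b) + C3*sin(2^(1/8)*b) + C4*cos(2^(1/8)*b) + b^2 - 2*b - 3/2


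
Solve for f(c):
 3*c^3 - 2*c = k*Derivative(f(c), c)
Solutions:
 f(c) = C1 + 3*c^4/(4*k) - c^2/k


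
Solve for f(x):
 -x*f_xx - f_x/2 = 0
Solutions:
 f(x) = C1 + C2*sqrt(x)


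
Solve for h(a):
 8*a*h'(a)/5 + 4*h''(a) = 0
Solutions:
 h(a) = C1 + C2*erf(sqrt(5)*a/5)


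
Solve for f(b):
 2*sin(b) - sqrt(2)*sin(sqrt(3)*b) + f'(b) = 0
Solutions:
 f(b) = C1 + 2*cos(b) - sqrt(6)*cos(sqrt(3)*b)/3


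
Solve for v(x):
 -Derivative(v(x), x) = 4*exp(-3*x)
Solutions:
 v(x) = C1 + 4*exp(-3*x)/3


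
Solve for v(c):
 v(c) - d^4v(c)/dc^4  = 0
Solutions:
 v(c) = C1*exp(-c) + C2*exp(c) + C3*sin(c) + C4*cos(c)


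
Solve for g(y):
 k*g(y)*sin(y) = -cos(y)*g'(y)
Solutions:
 g(y) = C1*exp(k*log(cos(y)))


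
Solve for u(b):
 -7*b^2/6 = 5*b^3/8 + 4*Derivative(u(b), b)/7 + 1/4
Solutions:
 u(b) = C1 - 35*b^4/128 - 49*b^3/72 - 7*b/16


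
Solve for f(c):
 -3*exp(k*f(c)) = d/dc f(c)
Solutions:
 f(c) = Piecewise((log(1/(C1*k + 3*c*k))/k, Ne(k, 0)), (nan, True))
 f(c) = Piecewise((C1 - 3*c, Eq(k, 0)), (nan, True))


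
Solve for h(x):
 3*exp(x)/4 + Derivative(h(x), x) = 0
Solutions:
 h(x) = C1 - 3*exp(x)/4


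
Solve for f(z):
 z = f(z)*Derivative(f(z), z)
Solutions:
 f(z) = -sqrt(C1 + z^2)
 f(z) = sqrt(C1 + z^2)


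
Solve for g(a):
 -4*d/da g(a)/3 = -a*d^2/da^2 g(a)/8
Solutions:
 g(a) = C1 + C2*a^(35/3)


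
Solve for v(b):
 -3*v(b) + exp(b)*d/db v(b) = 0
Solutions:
 v(b) = C1*exp(-3*exp(-b))


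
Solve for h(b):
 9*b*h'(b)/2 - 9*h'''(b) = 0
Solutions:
 h(b) = C1 + Integral(C2*airyai(2^(2/3)*b/2) + C3*airybi(2^(2/3)*b/2), b)


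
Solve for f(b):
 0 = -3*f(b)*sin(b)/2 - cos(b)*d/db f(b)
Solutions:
 f(b) = C1*cos(b)^(3/2)


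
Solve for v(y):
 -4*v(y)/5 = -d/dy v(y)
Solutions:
 v(y) = C1*exp(4*y/5)


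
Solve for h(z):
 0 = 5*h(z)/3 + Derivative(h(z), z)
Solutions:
 h(z) = C1*exp(-5*z/3)


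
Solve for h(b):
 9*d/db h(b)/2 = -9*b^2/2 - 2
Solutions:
 h(b) = C1 - b^3/3 - 4*b/9


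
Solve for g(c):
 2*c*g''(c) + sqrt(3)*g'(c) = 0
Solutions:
 g(c) = C1 + C2*c^(1 - sqrt(3)/2)


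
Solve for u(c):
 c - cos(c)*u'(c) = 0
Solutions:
 u(c) = C1 + Integral(c/cos(c), c)


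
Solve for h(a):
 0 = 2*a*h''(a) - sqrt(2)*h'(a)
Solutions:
 h(a) = C1 + C2*a^(sqrt(2)/2 + 1)


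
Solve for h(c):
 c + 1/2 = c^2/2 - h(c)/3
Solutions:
 h(c) = 3*c^2/2 - 3*c - 3/2


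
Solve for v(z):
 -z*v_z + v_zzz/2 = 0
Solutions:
 v(z) = C1 + Integral(C2*airyai(2^(1/3)*z) + C3*airybi(2^(1/3)*z), z)


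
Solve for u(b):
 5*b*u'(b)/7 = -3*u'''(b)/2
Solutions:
 u(b) = C1 + Integral(C2*airyai(-10^(1/3)*21^(2/3)*b/21) + C3*airybi(-10^(1/3)*21^(2/3)*b/21), b)


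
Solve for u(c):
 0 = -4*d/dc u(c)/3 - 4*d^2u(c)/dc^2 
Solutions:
 u(c) = C1 + C2*exp(-c/3)


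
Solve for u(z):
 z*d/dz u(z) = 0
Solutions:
 u(z) = C1


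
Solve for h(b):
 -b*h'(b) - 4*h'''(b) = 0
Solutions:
 h(b) = C1 + Integral(C2*airyai(-2^(1/3)*b/2) + C3*airybi(-2^(1/3)*b/2), b)


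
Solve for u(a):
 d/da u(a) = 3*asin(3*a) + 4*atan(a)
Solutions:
 u(a) = C1 + 3*a*asin(3*a) + 4*a*atan(a) + sqrt(1 - 9*a^2) - 2*log(a^2 + 1)


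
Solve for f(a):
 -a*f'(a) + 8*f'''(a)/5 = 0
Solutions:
 f(a) = C1 + Integral(C2*airyai(5^(1/3)*a/2) + C3*airybi(5^(1/3)*a/2), a)


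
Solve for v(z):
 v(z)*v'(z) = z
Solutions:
 v(z) = -sqrt(C1 + z^2)
 v(z) = sqrt(C1 + z^2)


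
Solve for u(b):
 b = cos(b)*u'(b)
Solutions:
 u(b) = C1 + Integral(b/cos(b), b)


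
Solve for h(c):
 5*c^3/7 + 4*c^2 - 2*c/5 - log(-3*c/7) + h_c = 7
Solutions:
 h(c) = C1 - 5*c^4/28 - 4*c^3/3 + c^2/5 + c*log(-c) + c*(-log(7) + log(3) + 6)


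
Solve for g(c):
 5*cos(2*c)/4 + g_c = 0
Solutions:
 g(c) = C1 - 5*sin(2*c)/8


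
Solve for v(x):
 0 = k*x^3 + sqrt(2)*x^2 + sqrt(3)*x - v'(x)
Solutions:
 v(x) = C1 + k*x^4/4 + sqrt(2)*x^3/3 + sqrt(3)*x^2/2


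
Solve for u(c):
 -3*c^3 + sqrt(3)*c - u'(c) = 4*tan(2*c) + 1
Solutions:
 u(c) = C1 - 3*c^4/4 + sqrt(3)*c^2/2 - c + 2*log(cos(2*c))


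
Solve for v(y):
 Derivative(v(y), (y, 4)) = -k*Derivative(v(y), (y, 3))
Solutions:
 v(y) = C1 + C2*y + C3*y^2 + C4*exp(-k*y)


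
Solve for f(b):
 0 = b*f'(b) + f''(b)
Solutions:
 f(b) = C1 + C2*erf(sqrt(2)*b/2)


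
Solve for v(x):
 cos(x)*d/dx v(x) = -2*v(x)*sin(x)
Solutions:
 v(x) = C1*cos(x)^2


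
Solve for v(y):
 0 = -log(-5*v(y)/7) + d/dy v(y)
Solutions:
 -Integral(1/(log(-_y) - log(7) + log(5)), (_y, v(y))) = C1 - y


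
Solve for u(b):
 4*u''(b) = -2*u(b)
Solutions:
 u(b) = C1*sin(sqrt(2)*b/2) + C2*cos(sqrt(2)*b/2)


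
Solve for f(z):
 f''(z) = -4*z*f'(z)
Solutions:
 f(z) = C1 + C2*erf(sqrt(2)*z)


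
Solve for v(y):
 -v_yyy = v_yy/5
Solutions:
 v(y) = C1 + C2*y + C3*exp(-y/5)


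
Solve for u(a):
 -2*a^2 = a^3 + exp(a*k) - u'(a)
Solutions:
 u(a) = C1 + a^4/4 + 2*a^3/3 + exp(a*k)/k


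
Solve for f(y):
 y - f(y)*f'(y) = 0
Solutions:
 f(y) = -sqrt(C1 + y^2)
 f(y) = sqrt(C1 + y^2)


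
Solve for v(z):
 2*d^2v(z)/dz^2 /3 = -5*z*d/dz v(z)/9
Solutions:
 v(z) = C1 + C2*erf(sqrt(15)*z/6)


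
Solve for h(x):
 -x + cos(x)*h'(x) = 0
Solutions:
 h(x) = C1 + Integral(x/cos(x), x)


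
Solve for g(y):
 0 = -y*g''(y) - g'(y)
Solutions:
 g(y) = C1 + C2*log(y)


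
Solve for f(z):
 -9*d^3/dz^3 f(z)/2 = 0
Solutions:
 f(z) = C1 + C2*z + C3*z^2


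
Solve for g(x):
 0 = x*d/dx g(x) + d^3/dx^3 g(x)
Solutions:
 g(x) = C1 + Integral(C2*airyai(-x) + C3*airybi(-x), x)


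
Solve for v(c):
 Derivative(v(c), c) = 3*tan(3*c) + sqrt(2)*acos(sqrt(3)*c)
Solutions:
 v(c) = C1 + sqrt(2)*(c*acos(sqrt(3)*c) - sqrt(3)*sqrt(1 - 3*c^2)/3) - log(cos(3*c))


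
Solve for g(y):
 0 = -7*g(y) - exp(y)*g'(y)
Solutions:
 g(y) = C1*exp(7*exp(-y))


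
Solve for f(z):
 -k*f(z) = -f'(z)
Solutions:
 f(z) = C1*exp(k*z)


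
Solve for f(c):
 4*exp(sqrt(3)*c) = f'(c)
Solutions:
 f(c) = C1 + 4*sqrt(3)*exp(sqrt(3)*c)/3


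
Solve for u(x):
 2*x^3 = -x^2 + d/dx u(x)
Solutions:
 u(x) = C1 + x^4/2 + x^3/3


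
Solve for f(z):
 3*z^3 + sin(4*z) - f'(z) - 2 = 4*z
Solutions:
 f(z) = C1 + 3*z^4/4 - 2*z^2 - 2*z - cos(4*z)/4


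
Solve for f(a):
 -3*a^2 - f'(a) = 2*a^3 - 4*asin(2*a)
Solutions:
 f(a) = C1 - a^4/2 - a^3 + 4*a*asin(2*a) + 2*sqrt(1 - 4*a^2)


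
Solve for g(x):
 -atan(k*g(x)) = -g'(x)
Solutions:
 Integral(1/atan(_y*k), (_y, g(x))) = C1 + x


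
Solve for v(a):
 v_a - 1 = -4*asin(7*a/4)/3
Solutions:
 v(a) = C1 - 4*a*asin(7*a/4)/3 + a - 4*sqrt(16 - 49*a^2)/21


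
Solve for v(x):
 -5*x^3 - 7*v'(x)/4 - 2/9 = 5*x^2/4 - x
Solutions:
 v(x) = C1 - 5*x^4/7 - 5*x^3/21 + 2*x^2/7 - 8*x/63


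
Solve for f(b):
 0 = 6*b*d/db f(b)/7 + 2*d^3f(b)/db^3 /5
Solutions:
 f(b) = C1 + Integral(C2*airyai(-15^(1/3)*7^(2/3)*b/7) + C3*airybi(-15^(1/3)*7^(2/3)*b/7), b)


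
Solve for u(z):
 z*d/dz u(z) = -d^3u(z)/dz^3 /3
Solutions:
 u(z) = C1 + Integral(C2*airyai(-3^(1/3)*z) + C3*airybi(-3^(1/3)*z), z)


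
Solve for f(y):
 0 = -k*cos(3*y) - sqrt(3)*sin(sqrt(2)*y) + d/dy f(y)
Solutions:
 f(y) = C1 + k*sin(3*y)/3 - sqrt(6)*cos(sqrt(2)*y)/2


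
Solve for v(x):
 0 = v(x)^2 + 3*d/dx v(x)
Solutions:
 v(x) = 3/(C1 + x)


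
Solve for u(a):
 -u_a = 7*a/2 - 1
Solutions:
 u(a) = C1 - 7*a^2/4 + a


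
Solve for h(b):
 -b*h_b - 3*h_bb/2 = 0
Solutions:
 h(b) = C1 + C2*erf(sqrt(3)*b/3)


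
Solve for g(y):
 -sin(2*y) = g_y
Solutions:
 g(y) = C1 + cos(2*y)/2


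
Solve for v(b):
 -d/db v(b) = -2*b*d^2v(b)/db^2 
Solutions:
 v(b) = C1 + C2*b^(3/2)


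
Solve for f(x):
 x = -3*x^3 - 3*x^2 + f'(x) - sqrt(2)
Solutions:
 f(x) = C1 + 3*x^4/4 + x^3 + x^2/2 + sqrt(2)*x


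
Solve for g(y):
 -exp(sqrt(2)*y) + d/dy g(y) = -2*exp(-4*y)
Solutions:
 g(y) = C1 + sqrt(2)*exp(sqrt(2)*y)/2 + exp(-4*y)/2


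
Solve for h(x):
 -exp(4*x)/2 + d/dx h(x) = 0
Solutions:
 h(x) = C1 + exp(4*x)/8


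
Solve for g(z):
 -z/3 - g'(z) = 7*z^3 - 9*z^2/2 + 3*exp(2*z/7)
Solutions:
 g(z) = C1 - 7*z^4/4 + 3*z^3/2 - z^2/6 - 21*exp(2*z/7)/2


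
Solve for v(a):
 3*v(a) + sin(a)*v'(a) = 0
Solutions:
 v(a) = C1*(cos(a) + 1)^(3/2)/(cos(a) - 1)^(3/2)


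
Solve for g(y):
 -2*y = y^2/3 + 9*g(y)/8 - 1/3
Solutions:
 g(y) = -8*y^2/27 - 16*y/9 + 8/27


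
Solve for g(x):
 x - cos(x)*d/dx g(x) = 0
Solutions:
 g(x) = C1 + Integral(x/cos(x), x)


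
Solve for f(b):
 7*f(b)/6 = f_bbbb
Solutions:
 f(b) = C1*exp(-6^(3/4)*7^(1/4)*b/6) + C2*exp(6^(3/4)*7^(1/4)*b/6) + C3*sin(6^(3/4)*7^(1/4)*b/6) + C4*cos(6^(3/4)*7^(1/4)*b/6)


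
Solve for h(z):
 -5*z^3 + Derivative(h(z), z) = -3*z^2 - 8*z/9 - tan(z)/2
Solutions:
 h(z) = C1 + 5*z^4/4 - z^3 - 4*z^2/9 + log(cos(z))/2


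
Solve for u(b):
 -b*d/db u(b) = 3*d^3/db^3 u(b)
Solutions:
 u(b) = C1 + Integral(C2*airyai(-3^(2/3)*b/3) + C3*airybi(-3^(2/3)*b/3), b)


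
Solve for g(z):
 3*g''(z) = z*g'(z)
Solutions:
 g(z) = C1 + C2*erfi(sqrt(6)*z/6)


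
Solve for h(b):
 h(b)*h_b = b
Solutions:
 h(b) = -sqrt(C1 + b^2)
 h(b) = sqrt(C1 + b^2)


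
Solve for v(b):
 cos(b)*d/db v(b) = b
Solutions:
 v(b) = C1 + Integral(b/cos(b), b)


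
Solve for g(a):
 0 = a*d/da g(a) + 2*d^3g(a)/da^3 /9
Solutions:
 g(a) = C1 + Integral(C2*airyai(-6^(2/3)*a/2) + C3*airybi(-6^(2/3)*a/2), a)


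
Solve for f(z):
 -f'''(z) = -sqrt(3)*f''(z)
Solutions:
 f(z) = C1 + C2*z + C3*exp(sqrt(3)*z)


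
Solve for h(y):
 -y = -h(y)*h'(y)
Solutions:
 h(y) = -sqrt(C1 + y^2)
 h(y) = sqrt(C1 + y^2)


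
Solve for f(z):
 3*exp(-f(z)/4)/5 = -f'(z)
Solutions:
 f(z) = 4*log(C1 - 3*z/20)


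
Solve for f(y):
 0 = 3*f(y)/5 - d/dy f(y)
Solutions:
 f(y) = C1*exp(3*y/5)


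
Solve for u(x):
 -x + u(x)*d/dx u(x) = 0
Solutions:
 u(x) = -sqrt(C1 + x^2)
 u(x) = sqrt(C1 + x^2)


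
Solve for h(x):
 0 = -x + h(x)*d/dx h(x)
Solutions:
 h(x) = -sqrt(C1 + x^2)
 h(x) = sqrt(C1 + x^2)


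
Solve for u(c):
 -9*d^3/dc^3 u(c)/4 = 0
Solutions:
 u(c) = C1 + C2*c + C3*c^2


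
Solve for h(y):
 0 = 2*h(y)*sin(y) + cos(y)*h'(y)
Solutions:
 h(y) = C1*cos(y)^2


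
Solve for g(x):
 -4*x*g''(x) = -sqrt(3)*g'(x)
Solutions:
 g(x) = C1 + C2*x^(sqrt(3)/4 + 1)


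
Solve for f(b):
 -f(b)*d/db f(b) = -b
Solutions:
 f(b) = -sqrt(C1 + b^2)
 f(b) = sqrt(C1 + b^2)


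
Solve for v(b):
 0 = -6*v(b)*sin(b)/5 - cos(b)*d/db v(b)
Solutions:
 v(b) = C1*cos(b)^(6/5)


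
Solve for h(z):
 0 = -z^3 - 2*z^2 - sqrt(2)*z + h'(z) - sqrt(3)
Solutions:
 h(z) = C1 + z^4/4 + 2*z^3/3 + sqrt(2)*z^2/2 + sqrt(3)*z


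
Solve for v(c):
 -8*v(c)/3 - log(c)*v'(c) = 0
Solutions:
 v(c) = C1*exp(-8*li(c)/3)


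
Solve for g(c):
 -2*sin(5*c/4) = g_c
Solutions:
 g(c) = C1 + 8*cos(5*c/4)/5


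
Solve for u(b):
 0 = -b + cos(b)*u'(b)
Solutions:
 u(b) = C1 + Integral(b/cos(b), b)


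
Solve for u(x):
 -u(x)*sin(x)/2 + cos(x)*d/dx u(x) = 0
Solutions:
 u(x) = C1/sqrt(cos(x))


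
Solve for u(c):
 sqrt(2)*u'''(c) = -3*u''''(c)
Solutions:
 u(c) = C1 + C2*c + C3*c^2 + C4*exp(-sqrt(2)*c/3)


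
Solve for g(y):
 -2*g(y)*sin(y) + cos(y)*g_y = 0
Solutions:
 g(y) = C1/cos(y)^2


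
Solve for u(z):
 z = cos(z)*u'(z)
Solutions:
 u(z) = C1 + Integral(z/cos(z), z)


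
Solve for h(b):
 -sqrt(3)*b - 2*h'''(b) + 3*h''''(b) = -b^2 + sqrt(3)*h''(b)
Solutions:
 h(b) = C1 + C2*b + C3*exp(b*(1 - sqrt(1 + 3*sqrt(3)))/3) + C4*exp(b*(1 + sqrt(1 + 3*sqrt(3)))/3) + sqrt(3)*b^4/36 - 7*b^3/18 + b^2*(1 + 7*sqrt(3)/9)


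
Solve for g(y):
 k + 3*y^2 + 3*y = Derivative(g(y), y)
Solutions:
 g(y) = C1 + k*y + y^3 + 3*y^2/2


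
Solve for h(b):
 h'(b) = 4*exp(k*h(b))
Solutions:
 h(b) = Piecewise((log(-1/(C1*k + 4*b*k))/k, Ne(k, 0)), (nan, True))
 h(b) = Piecewise((C1 + 4*b, Eq(k, 0)), (nan, True))


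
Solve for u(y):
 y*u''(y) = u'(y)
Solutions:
 u(y) = C1 + C2*y^2


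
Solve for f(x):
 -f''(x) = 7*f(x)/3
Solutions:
 f(x) = C1*sin(sqrt(21)*x/3) + C2*cos(sqrt(21)*x/3)


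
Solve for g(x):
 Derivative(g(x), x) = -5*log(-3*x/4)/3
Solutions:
 g(x) = C1 - 5*x*log(-x)/3 + 5*x*(-log(3) + 1 + 2*log(2))/3


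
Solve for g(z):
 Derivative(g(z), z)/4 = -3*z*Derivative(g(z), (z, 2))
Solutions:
 g(z) = C1 + C2*z^(11/12)


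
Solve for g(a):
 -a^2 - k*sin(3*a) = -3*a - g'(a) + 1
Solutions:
 g(a) = C1 + a^3/3 - 3*a^2/2 + a - k*cos(3*a)/3


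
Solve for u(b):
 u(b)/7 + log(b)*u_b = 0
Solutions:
 u(b) = C1*exp(-li(b)/7)


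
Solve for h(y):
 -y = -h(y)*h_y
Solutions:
 h(y) = -sqrt(C1 + y^2)
 h(y) = sqrt(C1 + y^2)


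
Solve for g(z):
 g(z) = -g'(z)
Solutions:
 g(z) = C1*exp(-z)


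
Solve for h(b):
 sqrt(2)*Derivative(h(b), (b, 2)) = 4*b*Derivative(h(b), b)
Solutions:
 h(b) = C1 + C2*erfi(2^(1/4)*b)


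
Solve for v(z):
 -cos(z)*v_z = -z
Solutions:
 v(z) = C1 + Integral(z/cos(z), z)


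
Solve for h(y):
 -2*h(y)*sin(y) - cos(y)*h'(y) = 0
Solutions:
 h(y) = C1*cos(y)^2


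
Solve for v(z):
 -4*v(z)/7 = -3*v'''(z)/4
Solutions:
 v(z) = C3*exp(2*2^(1/3)*21^(2/3)*z/21) + (C1*sin(2^(1/3)*3^(1/6)*7^(2/3)*z/7) + C2*cos(2^(1/3)*3^(1/6)*7^(2/3)*z/7))*exp(-2^(1/3)*21^(2/3)*z/21)


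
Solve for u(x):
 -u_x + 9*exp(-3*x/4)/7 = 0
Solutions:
 u(x) = C1 - 12*exp(-3*x/4)/7


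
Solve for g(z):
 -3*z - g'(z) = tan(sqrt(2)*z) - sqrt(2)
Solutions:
 g(z) = C1 - 3*z^2/2 + sqrt(2)*z + sqrt(2)*log(cos(sqrt(2)*z))/2


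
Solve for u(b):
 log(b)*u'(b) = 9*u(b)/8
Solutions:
 u(b) = C1*exp(9*li(b)/8)


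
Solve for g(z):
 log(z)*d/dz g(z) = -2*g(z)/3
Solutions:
 g(z) = C1*exp(-2*li(z)/3)


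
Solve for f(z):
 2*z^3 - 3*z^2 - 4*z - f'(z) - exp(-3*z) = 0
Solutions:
 f(z) = C1 + z^4/2 - z^3 - 2*z^2 + exp(-3*z)/3


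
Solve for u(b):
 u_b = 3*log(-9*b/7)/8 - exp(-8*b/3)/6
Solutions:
 u(b) = C1 + 3*b*log(-b)/8 + 3*b*(-log(7) - 1 + 2*log(3))/8 + exp(-8*b/3)/16


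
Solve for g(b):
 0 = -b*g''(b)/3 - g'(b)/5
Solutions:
 g(b) = C1 + C2*b^(2/5)


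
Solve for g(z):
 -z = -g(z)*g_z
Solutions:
 g(z) = -sqrt(C1 + z^2)
 g(z) = sqrt(C1 + z^2)


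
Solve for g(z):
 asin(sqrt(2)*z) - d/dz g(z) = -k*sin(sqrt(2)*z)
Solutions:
 g(z) = C1 - sqrt(2)*k*cos(sqrt(2)*z)/2 + z*asin(sqrt(2)*z) + sqrt(2)*sqrt(1 - 2*z^2)/2


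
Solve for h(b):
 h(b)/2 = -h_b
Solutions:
 h(b) = C1*exp(-b/2)


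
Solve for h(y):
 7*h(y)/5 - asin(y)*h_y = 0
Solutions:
 h(y) = C1*exp(7*Integral(1/asin(y), y)/5)


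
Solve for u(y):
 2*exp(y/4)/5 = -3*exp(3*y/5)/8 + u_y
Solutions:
 u(y) = C1 + 5*exp(3*y/5)/8 + 8*exp(y/4)/5


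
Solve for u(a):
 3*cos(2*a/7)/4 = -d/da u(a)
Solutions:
 u(a) = C1 - 21*sin(2*a/7)/8


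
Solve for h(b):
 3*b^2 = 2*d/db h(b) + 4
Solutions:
 h(b) = C1 + b^3/2 - 2*b


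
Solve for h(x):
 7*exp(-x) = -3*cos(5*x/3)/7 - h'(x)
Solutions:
 h(x) = C1 - 9*sin(5*x/3)/35 + 7*exp(-x)


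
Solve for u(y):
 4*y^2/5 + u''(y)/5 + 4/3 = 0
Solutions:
 u(y) = C1 + C2*y - y^4/3 - 10*y^2/3


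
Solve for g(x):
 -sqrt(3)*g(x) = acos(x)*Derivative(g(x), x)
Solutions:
 g(x) = C1*exp(-sqrt(3)*Integral(1/acos(x), x))


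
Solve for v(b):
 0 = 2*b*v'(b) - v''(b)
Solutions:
 v(b) = C1 + C2*erfi(b)


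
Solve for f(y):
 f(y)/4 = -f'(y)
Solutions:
 f(y) = C1*exp(-y/4)


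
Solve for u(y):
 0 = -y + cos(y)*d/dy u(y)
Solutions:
 u(y) = C1 + Integral(y/cos(y), y)


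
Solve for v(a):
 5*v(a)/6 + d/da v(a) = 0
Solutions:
 v(a) = C1*exp(-5*a/6)


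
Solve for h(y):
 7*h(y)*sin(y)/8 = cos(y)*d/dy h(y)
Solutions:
 h(y) = C1/cos(y)^(7/8)


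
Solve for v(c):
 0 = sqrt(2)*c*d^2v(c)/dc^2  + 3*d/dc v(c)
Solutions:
 v(c) = C1 + C2*c^(1 - 3*sqrt(2)/2)


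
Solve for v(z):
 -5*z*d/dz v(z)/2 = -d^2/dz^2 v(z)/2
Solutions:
 v(z) = C1 + C2*erfi(sqrt(10)*z/2)


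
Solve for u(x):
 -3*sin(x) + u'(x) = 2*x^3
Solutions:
 u(x) = C1 + x^4/2 - 3*cos(x)


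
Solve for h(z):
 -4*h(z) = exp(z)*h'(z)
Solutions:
 h(z) = C1*exp(4*exp(-z))


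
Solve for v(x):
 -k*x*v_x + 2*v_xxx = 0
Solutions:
 v(x) = C1 + Integral(C2*airyai(2^(2/3)*k^(1/3)*x/2) + C3*airybi(2^(2/3)*k^(1/3)*x/2), x)


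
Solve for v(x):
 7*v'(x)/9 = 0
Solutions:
 v(x) = C1


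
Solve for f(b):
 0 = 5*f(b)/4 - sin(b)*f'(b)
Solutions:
 f(b) = C1*(cos(b) - 1)^(5/8)/(cos(b) + 1)^(5/8)


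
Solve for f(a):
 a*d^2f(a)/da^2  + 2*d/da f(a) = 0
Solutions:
 f(a) = C1 + C2/a


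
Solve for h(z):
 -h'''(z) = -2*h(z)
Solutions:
 h(z) = C3*exp(2^(1/3)*z) + (C1*sin(2^(1/3)*sqrt(3)*z/2) + C2*cos(2^(1/3)*sqrt(3)*z/2))*exp(-2^(1/3)*z/2)


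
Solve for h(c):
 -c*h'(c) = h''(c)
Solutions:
 h(c) = C1 + C2*erf(sqrt(2)*c/2)


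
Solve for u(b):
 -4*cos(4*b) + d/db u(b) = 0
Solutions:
 u(b) = C1 + sin(4*b)


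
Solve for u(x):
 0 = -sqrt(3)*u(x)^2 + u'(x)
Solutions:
 u(x) = -1/(C1 + sqrt(3)*x)


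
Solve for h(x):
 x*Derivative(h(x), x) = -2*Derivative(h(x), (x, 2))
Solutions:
 h(x) = C1 + C2*erf(x/2)


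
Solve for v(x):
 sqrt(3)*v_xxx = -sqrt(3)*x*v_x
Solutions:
 v(x) = C1 + Integral(C2*airyai(-x) + C3*airybi(-x), x)


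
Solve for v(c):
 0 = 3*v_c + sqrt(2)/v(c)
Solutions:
 v(c) = -sqrt(C1 - 6*sqrt(2)*c)/3
 v(c) = sqrt(C1 - 6*sqrt(2)*c)/3


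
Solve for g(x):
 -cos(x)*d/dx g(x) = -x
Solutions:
 g(x) = C1 + Integral(x/cos(x), x)


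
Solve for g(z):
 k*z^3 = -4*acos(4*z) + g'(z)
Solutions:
 g(z) = C1 + k*z^4/4 + 4*z*acos(4*z) - sqrt(1 - 16*z^2)


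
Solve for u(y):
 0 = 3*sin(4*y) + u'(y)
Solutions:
 u(y) = C1 + 3*cos(4*y)/4


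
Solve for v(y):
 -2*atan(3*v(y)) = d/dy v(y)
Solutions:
 Integral(1/atan(3*_y), (_y, v(y))) = C1 - 2*y


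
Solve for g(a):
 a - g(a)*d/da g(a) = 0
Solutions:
 g(a) = -sqrt(C1 + a^2)
 g(a) = sqrt(C1 + a^2)


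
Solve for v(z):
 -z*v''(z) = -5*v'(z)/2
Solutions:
 v(z) = C1 + C2*z^(7/2)


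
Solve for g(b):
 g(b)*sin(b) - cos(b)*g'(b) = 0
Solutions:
 g(b) = C1/cos(b)


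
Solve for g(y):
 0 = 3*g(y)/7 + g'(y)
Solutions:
 g(y) = C1*exp(-3*y/7)


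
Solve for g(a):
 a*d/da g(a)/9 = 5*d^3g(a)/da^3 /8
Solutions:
 g(a) = C1 + Integral(C2*airyai(2*75^(1/3)*a/15) + C3*airybi(2*75^(1/3)*a/15), a)


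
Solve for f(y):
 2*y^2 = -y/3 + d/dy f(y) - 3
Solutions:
 f(y) = C1 + 2*y^3/3 + y^2/6 + 3*y


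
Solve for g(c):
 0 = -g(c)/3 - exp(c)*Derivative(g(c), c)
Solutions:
 g(c) = C1*exp(exp(-c)/3)


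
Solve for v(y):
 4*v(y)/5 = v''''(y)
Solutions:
 v(y) = C1*exp(-sqrt(2)*5^(3/4)*y/5) + C2*exp(sqrt(2)*5^(3/4)*y/5) + C3*sin(sqrt(2)*5^(3/4)*y/5) + C4*cos(sqrt(2)*5^(3/4)*y/5)


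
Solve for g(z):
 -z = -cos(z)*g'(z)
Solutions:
 g(z) = C1 + Integral(z/cos(z), z)


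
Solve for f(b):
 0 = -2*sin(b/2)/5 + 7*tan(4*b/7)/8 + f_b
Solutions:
 f(b) = C1 + 49*log(cos(4*b/7))/32 - 4*cos(b/2)/5


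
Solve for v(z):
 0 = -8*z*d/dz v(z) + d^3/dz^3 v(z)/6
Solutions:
 v(z) = C1 + Integral(C2*airyai(2*6^(1/3)*z) + C3*airybi(2*6^(1/3)*z), z)


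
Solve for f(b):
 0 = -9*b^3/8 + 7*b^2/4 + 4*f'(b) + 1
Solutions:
 f(b) = C1 + 9*b^4/128 - 7*b^3/48 - b/4


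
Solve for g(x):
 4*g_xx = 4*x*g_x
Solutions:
 g(x) = C1 + C2*erfi(sqrt(2)*x/2)


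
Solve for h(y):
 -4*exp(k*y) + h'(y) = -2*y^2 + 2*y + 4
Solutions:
 h(y) = C1 - 2*y^3/3 + y^2 + 4*y + 4*exp(k*y)/k


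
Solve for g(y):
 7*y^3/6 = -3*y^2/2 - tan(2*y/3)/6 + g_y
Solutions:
 g(y) = C1 + 7*y^4/24 + y^3/2 - log(cos(2*y/3))/4


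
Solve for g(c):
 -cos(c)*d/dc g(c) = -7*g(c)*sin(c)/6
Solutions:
 g(c) = C1/cos(c)^(7/6)


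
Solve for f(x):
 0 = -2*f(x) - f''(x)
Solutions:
 f(x) = C1*sin(sqrt(2)*x) + C2*cos(sqrt(2)*x)


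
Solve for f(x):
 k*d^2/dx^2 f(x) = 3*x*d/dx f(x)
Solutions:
 f(x) = C1 + C2*erf(sqrt(6)*x*sqrt(-1/k)/2)/sqrt(-1/k)


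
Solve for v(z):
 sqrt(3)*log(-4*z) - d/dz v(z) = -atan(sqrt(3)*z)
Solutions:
 v(z) = C1 + sqrt(3)*z*(log(-z) - 1) + z*atan(sqrt(3)*z) + 2*sqrt(3)*z*log(2) - sqrt(3)*log(3*z^2 + 1)/6


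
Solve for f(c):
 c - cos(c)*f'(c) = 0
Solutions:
 f(c) = C1 + Integral(c/cos(c), c)


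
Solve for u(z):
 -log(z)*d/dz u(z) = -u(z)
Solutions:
 u(z) = C1*exp(li(z))


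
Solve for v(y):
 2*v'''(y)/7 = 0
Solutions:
 v(y) = C1 + C2*y + C3*y^2


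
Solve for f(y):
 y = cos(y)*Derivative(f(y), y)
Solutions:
 f(y) = C1 + Integral(y/cos(y), y)


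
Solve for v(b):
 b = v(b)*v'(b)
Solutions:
 v(b) = -sqrt(C1 + b^2)
 v(b) = sqrt(C1 + b^2)


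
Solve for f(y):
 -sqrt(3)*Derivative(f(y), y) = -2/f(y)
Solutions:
 f(y) = -sqrt(C1 + 12*sqrt(3)*y)/3
 f(y) = sqrt(C1 + 12*sqrt(3)*y)/3


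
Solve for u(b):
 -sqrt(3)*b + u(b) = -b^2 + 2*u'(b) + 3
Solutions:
 u(b) = C1*exp(b/2) - b^2 - 4*b + sqrt(3)*b - 5 + 2*sqrt(3)


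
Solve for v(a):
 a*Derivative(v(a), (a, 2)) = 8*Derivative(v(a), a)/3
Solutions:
 v(a) = C1 + C2*a^(11/3)


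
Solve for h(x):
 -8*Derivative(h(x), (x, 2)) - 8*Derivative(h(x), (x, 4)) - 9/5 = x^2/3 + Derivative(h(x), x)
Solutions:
 h(x) = C1 + C2*exp(6^(1/3)*x*(-8*3^(1/3)/(9 + sqrt(849))^(1/3) + 2^(1/3)*(9 + sqrt(849))^(1/3))/24)*sin(2^(1/3)*3^(1/6)*x*((9 + sqrt(849))^(-1/3) + 2^(1/3)*3^(2/3)*(9 + sqrt(849))^(1/3)/24)) + C3*exp(6^(1/3)*x*(-8*3^(1/3)/(9 + sqrt(849))^(1/3) + 2^(1/3)*(9 + sqrt(849))^(1/3))/24)*cos(2^(1/3)*3^(1/6)*x*((9 + sqrt(849))^(-1/3) + 2^(1/3)*3^(2/3)*(9 + sqrt(849))^(1/3)/24)) + C4*exp(-6^(1/3)*x*(-8*3^(1/3)/(9 + sqrt(849))^(1/3) + 2^(1/3)*(9 + sqrt(849))^(1/3))/12) - x^3/9 + 8*x^2/3 - 667*x/15


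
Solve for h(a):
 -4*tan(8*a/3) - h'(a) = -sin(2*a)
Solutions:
 h(a) = C1 + 3*log(cos(8*a/3))/2 - cos(2*a)/2


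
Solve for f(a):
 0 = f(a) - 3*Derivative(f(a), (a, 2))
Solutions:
 f(a) = C1*exp(-sqrt(3)*a/3) + C2*exp(sqrt(3)*a/3)


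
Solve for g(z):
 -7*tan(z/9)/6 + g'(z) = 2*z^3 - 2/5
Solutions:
 g(z) = C1 + z^4/2 - 2*z/5 - 21*log(cos(z/9))/2


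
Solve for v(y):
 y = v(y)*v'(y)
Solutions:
 v(y) = -sqrt(C1 + y^2)
 v(y) = sqrt(C1 + y^2)


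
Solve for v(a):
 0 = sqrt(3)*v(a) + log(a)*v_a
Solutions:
 v(a) = C1*exp(-sqrt(3)*li(a))


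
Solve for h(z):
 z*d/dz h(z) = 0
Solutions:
 h(z) = C1


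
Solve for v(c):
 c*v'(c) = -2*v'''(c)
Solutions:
 v(c) = C1 + Integral(C2*airyai(-2^(2/3)*c/2) + C3*airybi(-2^(2/3)*c/2), c)


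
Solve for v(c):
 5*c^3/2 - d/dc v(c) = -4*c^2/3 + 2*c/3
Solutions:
 v(c) = C1 + 5*c^4/8 + 4*c^3/9 - c^2/3


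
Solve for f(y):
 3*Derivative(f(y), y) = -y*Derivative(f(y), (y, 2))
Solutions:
 f(y) = C1 + C2/y^2


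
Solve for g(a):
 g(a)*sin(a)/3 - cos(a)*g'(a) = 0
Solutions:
 g(a) = C1/cos(a)^(1/3)


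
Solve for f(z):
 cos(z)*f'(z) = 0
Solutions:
 f(z) = C1


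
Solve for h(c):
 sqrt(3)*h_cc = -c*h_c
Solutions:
 h(c) = C1 + C2*erf(sqrt(2)*3^(3/4)*c/6)


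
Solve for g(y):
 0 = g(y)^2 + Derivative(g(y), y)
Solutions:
 g(y) = 1/(C1 + y)


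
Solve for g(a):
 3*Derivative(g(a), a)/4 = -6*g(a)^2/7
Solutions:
 g(a) = 7/(C1 + 8*a)


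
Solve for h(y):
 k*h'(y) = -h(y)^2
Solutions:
 h(y) = k/(C1*k + y)


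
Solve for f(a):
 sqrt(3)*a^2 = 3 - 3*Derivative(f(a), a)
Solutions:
 f(a) = C1 - sqrt(3)*a^3/9 + a


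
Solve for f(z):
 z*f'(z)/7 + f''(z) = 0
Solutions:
 f(z) = C1 + C2*erf(sqrt(14)*z/14)


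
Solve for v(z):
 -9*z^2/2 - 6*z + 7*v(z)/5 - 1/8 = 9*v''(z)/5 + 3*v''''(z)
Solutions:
 v(z) = C1*exp(-sqrt(30)*z*sqrt(-9 + sqrt(501))/30) + C2*exp(sqrt(30)*z*sqrt(-9 + sqrt(501))/30) + C3*sin(sqrt(30)*z*sqrt(9 + sqrt(501))/30) + C4*cos(sqrt(30)*z*sqrt(9 + sqrt(501))/30) + 45*z^2/14 + 30*z/7 + 3275/392


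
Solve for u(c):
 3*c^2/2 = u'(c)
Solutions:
 u(c) = C1 + c^3/2


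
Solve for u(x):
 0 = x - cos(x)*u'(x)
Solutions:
 u(x) = C1 + Integral(x/cos(x), x)


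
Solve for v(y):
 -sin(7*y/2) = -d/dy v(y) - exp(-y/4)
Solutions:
 v(y) = C1 - 2*cos(7*y/2)/7 + 4*exp(-y/4)


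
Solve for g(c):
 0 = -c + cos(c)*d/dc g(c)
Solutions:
 g(c) = C1 + Integral(c/cos(c), c)


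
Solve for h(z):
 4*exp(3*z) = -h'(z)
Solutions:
 h(z) = C1 - 4*exp(3*z)/3


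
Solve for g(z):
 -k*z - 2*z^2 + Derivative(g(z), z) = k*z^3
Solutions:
 g(z) = C1 + k*z^4/4 + k*z^2/2 + 2*z^3/3


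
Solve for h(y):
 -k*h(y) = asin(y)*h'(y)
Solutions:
 h(y) = C1*exp(-k*Integral(1/asin(y), y))


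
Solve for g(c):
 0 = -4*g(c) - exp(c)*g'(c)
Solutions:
 g(c) = C1*exp(4*exp(-c))


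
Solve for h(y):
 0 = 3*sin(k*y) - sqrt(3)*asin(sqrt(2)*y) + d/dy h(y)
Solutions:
 h(y) = C1 + sqrt(3)*(y*asin(sqrt(2)*y) + sqrt(2)*sqrt(1 - 2*y^2)/2) - 3*Piecewise((-cos(k*y)/k, Ne(k, 0)), (0, True))


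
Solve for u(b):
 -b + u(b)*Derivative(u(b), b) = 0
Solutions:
 u(b) = -sqrt(C1 + b^2)
 u(b) = sqrt(C1 + b^2)


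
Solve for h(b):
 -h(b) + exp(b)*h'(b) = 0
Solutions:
 h(b) = C1*exp(-exp(-b))


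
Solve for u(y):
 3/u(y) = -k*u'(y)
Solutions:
 u(y) = -sqrt(C1 - 6*y/k)
 u(y) = sqrt(C1 - 6*y/k)


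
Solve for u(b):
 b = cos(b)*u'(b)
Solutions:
 u(b) = C1 + Integral(b/cos(b), b)


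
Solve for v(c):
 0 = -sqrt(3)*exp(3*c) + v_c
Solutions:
 v(c) = C1 + sqrt(3)*exp(3*c)/3


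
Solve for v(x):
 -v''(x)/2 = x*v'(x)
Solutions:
 v(x) = C1 + C2*erf(x)


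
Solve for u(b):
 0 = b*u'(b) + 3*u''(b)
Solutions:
 u(b) = C1 + C2*erf(sqrt(6)*b/6)


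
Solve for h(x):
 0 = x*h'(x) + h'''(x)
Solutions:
 h(x) = C1 + Integral(C2*airyai(-x) + C3*airybi(-x), x)


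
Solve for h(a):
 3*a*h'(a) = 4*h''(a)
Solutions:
 h(a) = C1 + C2*erfi(sqrt(6)*a/4)


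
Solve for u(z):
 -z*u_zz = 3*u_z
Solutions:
 u(z) = C1 + C2/z^2


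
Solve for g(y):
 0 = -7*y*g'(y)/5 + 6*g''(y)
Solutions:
 g(y) = C1 + C2*erfi(sqrt(105)*y/30)


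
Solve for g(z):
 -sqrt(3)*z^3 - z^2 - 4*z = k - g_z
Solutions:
 g(z) = C1 + k*z + sqrt(3)*z^4/4 + z^3/3 + 2*z^2


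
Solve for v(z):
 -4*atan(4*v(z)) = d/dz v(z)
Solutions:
 Integral(1/atan(4*_y), (_y, v(z))) = C1 - 4*z


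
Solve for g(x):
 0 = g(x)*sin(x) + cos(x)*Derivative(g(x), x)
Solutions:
 g(x) = C1*cos(x)


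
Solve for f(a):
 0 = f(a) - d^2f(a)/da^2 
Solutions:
 f(a) = C1*exp(-a) + C2*exp(a)


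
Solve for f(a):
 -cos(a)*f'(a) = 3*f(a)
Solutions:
 f(a) = C1*(sin(a) - 1)^(3/2)/(sin(a) + 1)^(3/2)


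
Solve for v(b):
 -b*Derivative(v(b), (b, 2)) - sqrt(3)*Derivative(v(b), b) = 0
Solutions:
 v(b) = C1 + C2*b^(1 - sqrt(3))


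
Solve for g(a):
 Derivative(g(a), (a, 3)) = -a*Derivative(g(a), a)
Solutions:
 g(a) = C1 + Integral(C2*airyai(-a) + C3*airybi(-a), a)


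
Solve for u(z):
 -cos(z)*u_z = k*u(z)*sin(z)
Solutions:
 u(z) = C1*exp(k*log(cos(z)))


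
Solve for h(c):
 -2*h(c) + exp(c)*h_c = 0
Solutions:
 h(c) = C1*exp(-2*exp(-c))


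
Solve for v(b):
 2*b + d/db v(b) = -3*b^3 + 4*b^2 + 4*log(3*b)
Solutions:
 v(b) = C1 - 3*b^4/4 + 4*b^3/3 - b^2 + 4*b*log(b) - 4*b + b*log(81)


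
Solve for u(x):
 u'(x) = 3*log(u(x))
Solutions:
 li(u(x)) = C1 + 3*x


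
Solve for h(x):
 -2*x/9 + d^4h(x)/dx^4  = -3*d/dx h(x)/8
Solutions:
 h(x) = C1 + C4*exp(-3^(1/3)*x/2) + 8*x^2/27 + (C2*sin(3^(5/6)*x/4) + C3*cos(3^(5/6)*x/4))*exp(3^(1/3)*x/4)


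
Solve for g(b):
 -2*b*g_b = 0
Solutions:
 g(b) = C1


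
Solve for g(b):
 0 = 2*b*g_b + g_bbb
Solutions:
 g(b) = C1 + Integral(C2*airyai(-2^(1/3)*b) + C3*airybi(-2^(1/3)*b), b)


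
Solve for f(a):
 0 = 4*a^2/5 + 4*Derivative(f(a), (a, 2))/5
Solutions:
 f(a) = C1 + C2*a - a^4/12


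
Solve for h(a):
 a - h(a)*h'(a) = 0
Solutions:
 h(a) = -sqrt(C1 + a^2)
 h(a) = sqrt(C1 + a^2)


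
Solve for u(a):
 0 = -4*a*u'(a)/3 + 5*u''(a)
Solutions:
 u(a) = C1 + C2*erfi(sqrt(30)*a/15)


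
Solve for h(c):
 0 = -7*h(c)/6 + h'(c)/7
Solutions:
 h(c) = C1*exp(49*c/6)


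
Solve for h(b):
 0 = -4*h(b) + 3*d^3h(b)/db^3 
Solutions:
 h(b) = C3*exp(6^(2/3)*b/3) + (C1*sin(2^(2/3)*3^(1/6)*b/2) + C2*cos(2^(2/3)*3^(1/6)*b/2))*exp(-6^(2/3)*b/6)


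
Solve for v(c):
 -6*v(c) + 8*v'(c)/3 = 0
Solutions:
 v(c) = C1*exp(9*c/4)


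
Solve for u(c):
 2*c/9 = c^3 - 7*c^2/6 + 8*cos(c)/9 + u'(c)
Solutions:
 u(c) = C1 - c^4/4 + 7*c^3/18 + c^2/9 - 8*sin(c)/9


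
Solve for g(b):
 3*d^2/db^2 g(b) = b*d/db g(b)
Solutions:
 g(b) = C1 + C2*erfi(sqrt(6)*b/6)


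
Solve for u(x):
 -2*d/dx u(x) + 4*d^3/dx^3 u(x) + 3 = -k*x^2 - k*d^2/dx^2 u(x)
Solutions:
 u(x) = C1 + C2*exp(x*(-k + sqrt(k^2 + 32))/8) + C3*exp(-x*(k + sqrt(k^2 + 32))/8) + k^3*x/4 + k^2*x^2/4 + k*x^3/6 + 2*k*x + 3*x/2


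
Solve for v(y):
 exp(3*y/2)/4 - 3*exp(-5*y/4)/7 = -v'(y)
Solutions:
 v(y) = C1 - exp(3*y/2)/6 - 12*exp(-5*y/4)/35


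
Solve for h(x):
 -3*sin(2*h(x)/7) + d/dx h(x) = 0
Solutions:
 -3*x + 7*log(cos(2*h(x)/7) - 1)/4 - 7*log(cos(2*h(x)/7) + 1)/4 = C1


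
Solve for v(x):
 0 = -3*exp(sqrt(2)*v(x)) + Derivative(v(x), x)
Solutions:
 v(x) = sqrt(2)*(2*log(-1/(C1 + 3*x)) - log(2))/4


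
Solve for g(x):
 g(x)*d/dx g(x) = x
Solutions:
 g(x) = -sqrt(C1 + x^2)
 g(x) = sqrt(C1 + x^2)


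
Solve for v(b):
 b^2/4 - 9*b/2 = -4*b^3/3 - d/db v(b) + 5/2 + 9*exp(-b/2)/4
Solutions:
 v(b) = C1 - b^4/3 - b^3/12 + 9*b^2/4 + 5*b/2 - 9*exp(-b/2)/2


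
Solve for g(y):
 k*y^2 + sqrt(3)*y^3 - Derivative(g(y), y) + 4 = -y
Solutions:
 g(y) = C1 + k*y^3/3 + sqrt(3)*y^4/4 + y^2/2 + 4*y


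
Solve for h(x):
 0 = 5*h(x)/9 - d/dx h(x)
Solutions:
 h(x) = C1*exp(5*x/9)


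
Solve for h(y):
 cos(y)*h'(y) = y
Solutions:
 h(y) = C1 + Integral(y/cos(y), y)


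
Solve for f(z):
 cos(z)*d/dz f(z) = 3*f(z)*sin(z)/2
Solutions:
 f(z) = C1/cos(z)^(3/2)


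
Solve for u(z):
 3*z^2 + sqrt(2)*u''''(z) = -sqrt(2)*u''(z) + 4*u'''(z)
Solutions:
 u(z) = C1 + C2*z + C3*exp(z*(-1 + sqrt(2))) + C4*exp(z*(1 + sqrt(2))) - sqrt(2)*z^4/8 - 2*z^3 - 21*sqrt(2)*z^2/2
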